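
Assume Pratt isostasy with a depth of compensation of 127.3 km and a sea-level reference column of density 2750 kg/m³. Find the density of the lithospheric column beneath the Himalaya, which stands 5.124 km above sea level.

Pratt balance: ρ_ref D = ρ (D + h).
ρ = ρ_ref D/(D + h) = 2750 × 127.3 km/(127.3 km + 5.124 km) = 2640 kg/m³.

2640 kg/m³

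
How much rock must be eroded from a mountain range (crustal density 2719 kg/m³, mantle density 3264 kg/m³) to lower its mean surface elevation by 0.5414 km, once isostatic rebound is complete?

3.24 km

Net drop Δ = e − u = e − e ρ_c/ρ_m = e (ρ_m − ρ_c)/ρ_m.
e = Δ ρ_m/(ρ_m − ρ_c) = 0.5414 km × 3264/545 = 3.24 km.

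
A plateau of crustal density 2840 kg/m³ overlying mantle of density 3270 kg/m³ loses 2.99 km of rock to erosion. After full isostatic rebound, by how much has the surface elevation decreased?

Rebound u = e ρ_c/ρ_m = 2.99 km × 2840/3270 = 2.597 km.
Net surface drop = e − u = 2.99 km − 2.597 km = e (ρ_m − ρ_c)/ρ_m = 0.393 km.

0.393 km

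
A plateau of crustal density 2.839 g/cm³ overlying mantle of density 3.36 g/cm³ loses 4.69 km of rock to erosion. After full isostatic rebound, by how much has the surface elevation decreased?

Rebound u = e ρ_c/ρ_m = 4.69 km × 2.839/3.36 = 3.963 km.
Net surface drop = e − u = 4.69 km − 3.963 km = e (ρ_m − ρ_c)/ρ_m = 0.727 km.

0.727 km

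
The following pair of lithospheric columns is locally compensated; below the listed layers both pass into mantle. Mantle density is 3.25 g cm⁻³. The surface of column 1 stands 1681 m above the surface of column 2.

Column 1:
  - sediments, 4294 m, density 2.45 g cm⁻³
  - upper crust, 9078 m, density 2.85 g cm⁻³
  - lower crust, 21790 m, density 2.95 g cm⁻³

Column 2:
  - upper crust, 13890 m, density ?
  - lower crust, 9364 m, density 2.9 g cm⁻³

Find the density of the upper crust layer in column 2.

Take the compensation level at the base of the deeper column (depth z_c below the surface of column 1) and equate Σ ρ_i t_i down to z_c; mantle fills any gap and the z_c terms cancel.
Column 1: 4294×2.45 + 9078×2.85 + 21790×2.95 + (z_c − 35162)×3.25
Column 2: 1681×0 + 13890×ρ + 9364×2.9 + (z_c − 1681 − 23254)×3.25
The z_c×3.25 term appears on both sides and cancels. Collect the known terms of each column as K = Σ(ρt)_known − 3.25 × (depth of known layers): K_1 = 100673.1 − 3.25×35162 = −13603.4; K_2 = 27155.6 − 3.25×(1681 + 23254) = −53883.15.
Balance: K_1 = K_2 + 13890×ρ, so ρ = (K_1 − K_2)/13890 = 40279.8/13890 = 2.9 g cm⁻³.

2.9 g cm⁻³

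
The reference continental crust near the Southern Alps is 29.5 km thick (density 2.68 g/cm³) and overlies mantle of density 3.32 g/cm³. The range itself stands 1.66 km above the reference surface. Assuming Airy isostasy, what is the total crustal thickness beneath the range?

Root depth r = h ρ_c / (ρ_m − ρ_c) = 1.66 km × 2.68 / 0.64 = 6.951 km.
Total thickness = T + h + r = 29.5 km + 1.66 km + 6.951 km = 38.1 km.

38.1 km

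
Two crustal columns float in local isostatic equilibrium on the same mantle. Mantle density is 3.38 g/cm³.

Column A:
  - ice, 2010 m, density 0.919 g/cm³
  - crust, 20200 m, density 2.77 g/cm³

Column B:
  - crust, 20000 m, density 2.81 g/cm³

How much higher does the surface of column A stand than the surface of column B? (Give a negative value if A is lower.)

1740 m

For any compensation level in the mantle, the mantle terms cancel and isostasy reduces to e = (Σt_A − Σt_B) − (Σ(ρt)_A − Σ(ρt)_B) / ρ_m.
Σt_A = 22210 m; Σt_B = 20000 m; Σ(ρt)_A = 57801.19; Σ(ρt)_B = 56200 (in m·g/cm³).
e = (22210 − 20000) − (57801.19 − 56200) / 3.38 = 1740 m.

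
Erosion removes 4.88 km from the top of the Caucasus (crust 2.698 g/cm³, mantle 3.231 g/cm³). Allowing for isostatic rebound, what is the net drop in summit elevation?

Rebound u = e ρ_c/ρ_m = 4.88 km × 2.698/3.231 = 4.075 km.
Net surface drop = e − u = 4.88 km − 4.075 km = e (ρ_m − ρ_c)/ρ_m = 0.805 km.

0.805 km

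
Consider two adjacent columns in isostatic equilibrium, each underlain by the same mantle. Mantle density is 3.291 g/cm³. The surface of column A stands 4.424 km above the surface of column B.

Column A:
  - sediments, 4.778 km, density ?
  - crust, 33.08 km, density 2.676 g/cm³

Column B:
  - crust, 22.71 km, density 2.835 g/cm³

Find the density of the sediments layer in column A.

2.33 g/cm³

Take the compensation level at the base of the deeper column (depth z_c below the surface of column A) and equate Σ ρ_i t_i down to z_c; mantle fills any gap and the z_c terms cancel.
Column A: 4.778×ρ + 33.08×2.676 + (z_c − 37.858)×3.291
Column B: 4.424×0 + 22.71×2.835 + (z_c − 4.424 − 22.71)×3.291
The z_c×3.291 term appears on both sides and cancels. Collect the known terms of each column as K = Σ(ρt)_known − 3.291 × (depth of known layers): K_A = 88.52208 − 3.291×37.858 = −36.068598; K_B = 64.38285 − 3.291×(4.424 + 22.71) = −24.915144.
Balance: K_A + 4.778×ρ = K_B, so ρ = (K_B − K_A)/4.778 = 11.1535/4.778 = 2.33 g/cm³.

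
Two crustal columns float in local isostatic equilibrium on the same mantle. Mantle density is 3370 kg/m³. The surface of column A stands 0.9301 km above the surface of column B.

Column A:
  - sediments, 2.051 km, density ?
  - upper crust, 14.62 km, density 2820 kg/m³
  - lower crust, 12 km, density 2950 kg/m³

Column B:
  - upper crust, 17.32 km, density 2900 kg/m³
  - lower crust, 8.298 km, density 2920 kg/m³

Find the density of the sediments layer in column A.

Take the compensation level at the base of the deeper column (depth z_c below the surface of column A) and equate Σ ρ_i t_i down to z_c; mantle fills any gap and the z_c terms cancel.
Column A: 2.051×ρ + 14.62×2820 + 12×2950 + (z_c − 28.671)×3370
Column B: 0.9301×0 + 17.32×2900 + 8.298×2920 + (z_c − 0.9301 − 25.618)×3370
The z_c×3370 term appears on both sides and cancels. Collect the known terms of each column as K = Σ(ρt)_known − 3370 × (depth of known layers): K_A = 76628.4 − 3370×28.671 = −19992.87; K_B = 74458.16 − 3370×(0.9301 + 25.618) = −15008.937.
Balance: K_A + 2.051×ρ = K_B, so ρ = (K_B − K_A)/2.051 = 4983.93/2.051 = 2430 kg/m³.

2430 kg/m³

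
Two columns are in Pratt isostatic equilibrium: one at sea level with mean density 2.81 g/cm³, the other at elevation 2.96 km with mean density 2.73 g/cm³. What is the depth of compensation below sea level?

ρ_ref D = ρ (D + h) → D (ρ_ref − ρ) = ρ h.
D = ρ h/(ρ_ref − ρ) = 2.73 × 2.96 km/(2.81 − 2.73) = 101 km.

101 km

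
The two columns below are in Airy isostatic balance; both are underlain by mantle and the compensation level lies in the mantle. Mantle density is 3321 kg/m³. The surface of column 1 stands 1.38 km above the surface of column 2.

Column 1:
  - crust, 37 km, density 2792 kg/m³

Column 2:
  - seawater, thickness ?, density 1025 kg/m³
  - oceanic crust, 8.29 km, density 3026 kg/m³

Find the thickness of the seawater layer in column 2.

5.46 km

Take the compensation level at the base of the deeper column (depth z_c below the surface of column 1) and equate Σ ρ_i t_i down to z_c; mantle fills any gap and the z_c terms cancel.
Column 1: 37×2792 + (z_c − 37)×3321
Column 2: 1.38×0 + x×1025 + 8.29×3026 + (z_c − 1.38 − 8.29 − x)×3321
The z_c×3321 term appears on both sides and cancels. Collect the known terms of each column as K = Σ(ρt)_known − 3321 × (depth of known layers): K_1 = 103304 − 3321×37 = −19573; K_2 = 25085.54 − 3321×(1.38 + 8.29) = −7028.53.
Balance: K_1 = K_2 − x×(3321 − 1025), so x = (K_2 − K_1)/(3321 − 1025) = 12544.5/2296 = 5.46 km.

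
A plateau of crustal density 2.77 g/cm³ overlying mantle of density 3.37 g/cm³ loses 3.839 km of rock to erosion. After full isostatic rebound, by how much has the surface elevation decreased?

Rebound u = e ρ_c/ρ_m = 3.839 km × 2.77/3.37 = 3.155 km.
Net surface drop = e − u = 3.839 km − 3.155 km = e (ρ_m − ρ_c)/ρ_m = 0.684 km.

0.684 km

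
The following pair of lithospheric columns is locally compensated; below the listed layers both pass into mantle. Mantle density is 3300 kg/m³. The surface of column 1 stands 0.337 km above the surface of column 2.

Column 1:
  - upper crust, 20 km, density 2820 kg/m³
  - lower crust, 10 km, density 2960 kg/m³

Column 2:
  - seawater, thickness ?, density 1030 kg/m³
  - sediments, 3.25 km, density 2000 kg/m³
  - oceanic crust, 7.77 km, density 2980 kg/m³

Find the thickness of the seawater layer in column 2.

Take the compensation level at the base of the deeper column (depth z_c below the surface of column 1) and equate Σ ρ_i t_i down to z_c; mantle fills any gap and the z_c terms cancel.
Column 1: 20×2820 + 10×2960 + (z_c − 30)×3300
Column 2: 0.337×0 + x×1030 + 3.25×2000 + 7.77×2980 + (z_c − 0.337 − 11.02 − x)×3300
The z_c×3300 term appears on both sides and cancels. Collect the known terms of each column as K = Σ(ρt)_known − 3300 × (depth of known layers): K_1 = 86000 − 3300×30 = −13000; K_2 = 29654.6 − 3300×(0.337 + 11.02) = −7823.5.
Balance: K_1 = K_2 − x×(3300 − 1030), so x = (K_2 − K_1)/(3300 − 1030) = 5176.5/2270 = 2.28 km.

2.28 km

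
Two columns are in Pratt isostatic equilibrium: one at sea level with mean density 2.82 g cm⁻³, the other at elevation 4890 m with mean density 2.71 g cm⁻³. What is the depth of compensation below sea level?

120000 m

ρ_ref D = ρ (D + h) → D (ρ_ref − ρ) = ρ h.
D = ρ h/(ρ_ref − ρ) = 2.71 × 4890 m/(2.82 − 2.71) = 120000 m.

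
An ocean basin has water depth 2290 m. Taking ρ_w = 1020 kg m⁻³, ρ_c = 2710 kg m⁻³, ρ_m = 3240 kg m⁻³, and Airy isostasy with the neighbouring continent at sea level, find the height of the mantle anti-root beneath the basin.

7300 m

Isostatic balance requires: replacing crust with seawater at the top is compensated by replacing crust with mantle at the base: d (ρ_c − ρ_w) = a (ρ_m − ρ_c).
a = d (ρ_c − ρ_w)/(ρ_m − ρ_c) = 2290 m × 1690/530 = 7300 m.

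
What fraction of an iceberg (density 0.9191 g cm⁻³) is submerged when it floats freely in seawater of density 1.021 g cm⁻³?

90%

Submerged fraction = ρ_obj/ρ_fluid = 0.9191/1.021 = 90%.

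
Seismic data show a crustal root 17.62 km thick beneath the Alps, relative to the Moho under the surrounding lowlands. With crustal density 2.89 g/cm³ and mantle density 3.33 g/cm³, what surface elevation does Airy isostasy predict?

2.68 km

In Airy isostatic equilibrium: ρ_c h = (ρ_m − ρ_c) r.
h = r (ρ_m − ρ_c) / ρ_c = 17.62 km × (3.33 − 2.89) / 2.89 = 2.68 km.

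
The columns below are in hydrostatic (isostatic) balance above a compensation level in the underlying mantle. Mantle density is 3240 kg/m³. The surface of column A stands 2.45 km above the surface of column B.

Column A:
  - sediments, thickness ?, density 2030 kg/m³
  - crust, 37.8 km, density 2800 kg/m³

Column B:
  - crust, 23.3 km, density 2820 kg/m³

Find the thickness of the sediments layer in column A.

Take the compensation level at the base of the deeper column (depth z_c below the surface of column A) and equate Σ ρ_i t_i down to z_c; mantle fills any gap and the z_c terms cancel.
Column A: x×2030 + 37.8×2800 + (z_c − 37.8 − x)×3240
Column B: 2.45×0 + 23.3×2820 + (z_c − 2.45 − 23.3)×3240
The z_c×3240 term appears on both sides and cancels. Collect the known terms of each column as K = Σ(ρt)_known − 3240 × (depth of known layers): K_A = 105840 − 3240×37.8 = −16632; K_B = 65706 − 3240×(2.45 + 23.3) = −17724.
Balance: K_A − x×(3240 − 2030) = K_B, so x = (K_A − K_B)/(3240 − 2030) = 1092/1210 = 0.902 km.

0.902 km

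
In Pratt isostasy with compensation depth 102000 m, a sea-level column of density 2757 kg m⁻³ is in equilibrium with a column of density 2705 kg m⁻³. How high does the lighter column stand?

1960 m

ρ_ref D = ρ (D + h) → h = D (ρ_ref − ρ)/ρ.
h = 102000 m × (2757 − 2705)/2705 = 1960 m.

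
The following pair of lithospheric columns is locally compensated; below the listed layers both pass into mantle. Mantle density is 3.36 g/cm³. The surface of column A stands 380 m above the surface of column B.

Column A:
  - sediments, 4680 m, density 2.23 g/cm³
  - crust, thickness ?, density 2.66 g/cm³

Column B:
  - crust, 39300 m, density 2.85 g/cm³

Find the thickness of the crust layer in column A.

22900 m

Take the compensation level at the base of the deeper column (depth z_c below the surface of column A) and equate Σ ρ_i t_i down to z_c; mantle fills any gap and the z_c terms cancel.
Column A: 4680×2.23 + x×2.66 + (z_c − 4680 − x)×3.36
Column B: 380×0 + 39300×2.85 + (z_c − 380 − 39300)×3.36
The z_c×3.36 term appears on both sides and cancels. Collect the known terms of each column as K = Σ(ρt)_known − 3.36 × (depth of known layers): K_A = 10436.4 − 3.36×4680 = −5288.4; K_B = 112005 − 3.36×(380 + 39300) = −21319.8.
Balance: K_A − x×(3.36 − 2.66) = K_B, so x = (K_A − K_B)/(3.36 − 2.66) = 16031.4/0.7 = 22900 m.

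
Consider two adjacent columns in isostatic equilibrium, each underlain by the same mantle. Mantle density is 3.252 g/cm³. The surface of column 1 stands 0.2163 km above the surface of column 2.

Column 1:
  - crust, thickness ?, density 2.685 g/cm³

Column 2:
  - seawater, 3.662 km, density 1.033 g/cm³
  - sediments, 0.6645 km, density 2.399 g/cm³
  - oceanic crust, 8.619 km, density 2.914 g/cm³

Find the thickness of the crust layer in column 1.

21.7 km

Take the compensation level at the base of the deeper column (depth z_c below the surface of column 1) and equate Σ ρ_i t_i down to z_c; mantle fills any gap and the z_c terms cancel.
Column 1: x×2.685 + (z_c − 0 − x)×3.252
Column 2: 0.2163×0 + 3.662×1.033 + 0.6645×2.399 + 8.619×2.914 + (z_c − 0.2163 − 12.9455)×3.252
The z_c×3.252 term appears on both sides and cancels. Collect the known terms of each column as K = Σ(ρt)_known − 3.252 × (depth of known layers): K_1 = 0 − 3.252×0 = 0; K_2 = 30.4927475 − 3.252×(0.2163 + 12.9455) = −12.3094261.
Balance: K_1 − x×(3.252 − 2.685) = K_2, so x = (K_1 − K_2)/(3.252 − 2.685) = 12.3094/0.567 = 21.7 km.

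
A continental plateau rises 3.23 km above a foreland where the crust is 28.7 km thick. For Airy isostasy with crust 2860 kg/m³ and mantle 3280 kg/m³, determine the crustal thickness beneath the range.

Root depth r = h ρ_c / (ρ_m − ρ_c) = 3.23 km × 2860 / 420 = 21.99 km.
Total thickness = T + h + r = 28.7 km + 3.23 km + 21.99 km = 53.9 km.

53.9 km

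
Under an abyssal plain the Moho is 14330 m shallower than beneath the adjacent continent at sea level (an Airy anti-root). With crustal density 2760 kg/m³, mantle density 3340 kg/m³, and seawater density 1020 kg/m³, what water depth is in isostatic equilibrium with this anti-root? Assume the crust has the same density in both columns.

Replacing a thickness d of crust by seawater at the top must be balanced by replacing crust with mantle at the base: d (ρ_c − ρ_w) = a (ρ_m − ρ_c).
d = a (ρ_m − ρ_c)/(ρ_c − ρ_w) = 14330 m × 580/1740 = 4780 m.

4780 m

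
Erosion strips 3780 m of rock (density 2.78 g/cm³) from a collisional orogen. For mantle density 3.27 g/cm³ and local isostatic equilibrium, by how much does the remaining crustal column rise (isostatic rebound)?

Unloading: uplift u = e ρ_c/ρ_m = 3780 m × 2.78/3.27 = 3210 m.

3210 m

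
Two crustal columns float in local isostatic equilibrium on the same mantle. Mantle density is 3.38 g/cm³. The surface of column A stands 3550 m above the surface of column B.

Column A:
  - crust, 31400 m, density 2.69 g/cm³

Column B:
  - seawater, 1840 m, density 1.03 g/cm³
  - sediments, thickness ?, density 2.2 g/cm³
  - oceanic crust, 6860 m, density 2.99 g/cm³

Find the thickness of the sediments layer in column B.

2260 m

Take the compensation level at the base of the deeper column (depth z_c below the surface of column A) and equate Σ ρ_i t_i down to z_c; mantle fills any gap and the z_c terms cancel.
Column A: 31400×2.69 + (z_c − 31400)×3.38
Column B: 3550×0 + 1840×1.03 + x×2.2 + 6860×2.99 + (z_c − 3550 − 8700 − x)×3.38
The z_c×3.38 term appears on both sides and cancels. Collect the known terms of each column as K = Σ(ρt)_known − 3.38 × (depth of known layers): K_A = 84466 − 3.38×31400 = −21666; K_B = 22406.6 − 3.38×(3550 + 8700) = −18998.4.
Balance: K_A = K_B − x×(3.38 − 2.2), so x = (K_B − K_A)/(3.38 − 2.2) = 2667.6/1.18 = 2260 m.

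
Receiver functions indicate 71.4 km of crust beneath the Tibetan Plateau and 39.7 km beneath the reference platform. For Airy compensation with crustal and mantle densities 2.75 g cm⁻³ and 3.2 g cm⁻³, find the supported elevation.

4.46 km

Excess crust Δ = 71.4 km − 39.7 km = 31.7 km, split between elevation h and root r with h + r = Δ.
Airy balance ρ_c h = (ρ_m − ρ_c) r gives r = h ρ_c/(ρ_m − ρ_c), so h (1 + ρ_c/(ρ_m − ρ_c)) = Δ, i.e. h = Δ (ρ_m − ρ_c)/ρ_m.
h = 31.7 km × 0.45/3.2 = 4.46 km.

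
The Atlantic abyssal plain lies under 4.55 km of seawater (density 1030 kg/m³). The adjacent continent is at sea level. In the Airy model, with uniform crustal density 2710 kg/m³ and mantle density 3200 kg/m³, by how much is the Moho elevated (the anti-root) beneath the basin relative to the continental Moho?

For local isostatic compensation: replacing crust with seawater at the top is compensated by replacing crust with mantle at the base: d (ρ_c − ρ_w) = a (ρ_m − ρ_c).
a = d (ρ_c − ρ_w)/(ρ_m − ρ_c) = 4.55 km × 1680/490 = 15.6 km.

15.6 km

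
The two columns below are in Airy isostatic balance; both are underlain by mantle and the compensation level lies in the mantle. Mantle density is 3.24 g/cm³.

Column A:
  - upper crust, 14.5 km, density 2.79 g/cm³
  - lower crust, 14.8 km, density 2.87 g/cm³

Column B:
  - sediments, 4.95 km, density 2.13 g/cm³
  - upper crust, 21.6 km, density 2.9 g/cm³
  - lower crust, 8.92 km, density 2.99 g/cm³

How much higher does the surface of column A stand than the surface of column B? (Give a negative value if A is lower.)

For any compensation level in the mantle, the mantle terms cancel and isostasy reduces to e = (Σt_A − Σt_B) − (Σ(ρt)_A − Σ(ρt)_B) / ρ_m.
Σt_A = 29.3 km; Σt_B = 35.47 km; Σ(ρt)_A = 82.931; Σ(ρt)_B = 99.8543 (in km·g/cm³).
e = (29.3 − 35.47) − (82.931 − 99.8543) / 3.24 = −0.947 km.

−0.947 km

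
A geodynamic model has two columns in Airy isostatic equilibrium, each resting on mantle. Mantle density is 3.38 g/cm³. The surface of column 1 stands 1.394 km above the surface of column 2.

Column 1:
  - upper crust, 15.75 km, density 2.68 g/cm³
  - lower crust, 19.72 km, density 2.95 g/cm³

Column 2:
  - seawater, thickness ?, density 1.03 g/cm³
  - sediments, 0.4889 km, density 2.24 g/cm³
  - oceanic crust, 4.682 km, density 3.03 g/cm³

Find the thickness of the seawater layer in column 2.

Take the compensation level at the base of the deeper column (depth z_c below the surface of column 1) and equate Σ ρ_i t_i down to z_c; mantle fills any gap and the z_c terms cancel.
Column 1: 15.75×2.68 + 19.72×2.95 + (z_c − 35.47)×3.38
Column 2: 1.394×0 + x×1.03 + 0.4889×2.24 + 4.682×3.03 + (z_c − 1.394 − 5.1709 − x)×3.38
The z_c×3.38 term appears on both sides and cancels. Collect the known terms of each column as K = Σ(ρt)_known − 3.38 × (depth of known layers): K_1 = 100.384 − 3.38×35.47 = −19.5046; K_2 = 15.281596 − 3.38×(1.394 + 5.1709) = −6.907766.
Balance: K_1 = K_2 − x×(3.38 − 1.03), so x = (K_2 − K_1)/(3.38 − 1.03) = 12.5968/2.35 = 5.36 km.

5.36 km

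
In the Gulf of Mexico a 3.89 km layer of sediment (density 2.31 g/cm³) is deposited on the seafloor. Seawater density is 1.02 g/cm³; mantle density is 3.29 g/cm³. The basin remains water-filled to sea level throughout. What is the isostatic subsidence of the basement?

Submarine loading: the sediment displaces seawater, and the subsidence is in turn flooded, so s (ρ_m − ρ_w) = t (ρ_sed − ρ_w).
s = 3.89 km × (2.31 − 1.02) / (3.29 − 1.02) = 2.21 km.

2.21 km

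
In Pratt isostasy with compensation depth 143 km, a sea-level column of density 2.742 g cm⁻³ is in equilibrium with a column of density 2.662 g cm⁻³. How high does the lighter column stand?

ρ_ref D = ρ (D + h) → h = D (ρ_ref − ρ)/ρ.
h = 143 km × (2.742 − 2.662)/2.662 = 4.3 km.

4.3 km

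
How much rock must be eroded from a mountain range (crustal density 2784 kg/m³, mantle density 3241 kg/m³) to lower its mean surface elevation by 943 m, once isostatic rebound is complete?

Net drop Δ = e − u = e − e ρ_c/ρ_m = e (ρ_m − ρ_c)/ρ_m.
e = Δ ρ_m/(ρ_m − ρ_c) = 943 m × 3241/457 = 6690 m.

6690 m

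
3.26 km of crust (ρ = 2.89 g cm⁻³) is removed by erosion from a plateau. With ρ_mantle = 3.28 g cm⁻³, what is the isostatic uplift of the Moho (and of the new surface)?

2.87 km

Unloading: uplift u = e ρ_c/ρ_m = 3.26 km × 2.89/3.28 = 2.87 km.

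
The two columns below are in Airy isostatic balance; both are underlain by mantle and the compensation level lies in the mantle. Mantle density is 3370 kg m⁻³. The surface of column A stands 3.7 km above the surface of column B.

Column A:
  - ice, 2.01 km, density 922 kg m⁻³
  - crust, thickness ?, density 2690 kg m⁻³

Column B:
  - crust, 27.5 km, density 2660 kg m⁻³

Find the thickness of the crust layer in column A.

39.8 km

Take the compensation level at the base of the deeper column (depth z_c below the surface of column A) and equate Σ ρ_i t_i down to z_c; mantle fills any gap and the z_c terms cancel.
Column A: 2.01×922 + x×2690 + (z_c − 2.01 − x)×3370
Column B: 3.7×0 + 27.5×2660 + (z_c − 3.7 − 27.5)×3370
The z_c×3370 term appears on both sides and cancels. Collect the known terms of each column as K = Σ(ρt)_known − 3370 × (depth of known layers): K_A = 1853.22 − 3370×2.01 = −4920.48; K_B = 73150 − 3370×(3.7 + 27.5) = −31994.
Balance: K_A − x×(3370 − 2690) = K_B, so x = (K_A − K_B)/(3370 − 2690) = 27073.5/680 = 39.8 km.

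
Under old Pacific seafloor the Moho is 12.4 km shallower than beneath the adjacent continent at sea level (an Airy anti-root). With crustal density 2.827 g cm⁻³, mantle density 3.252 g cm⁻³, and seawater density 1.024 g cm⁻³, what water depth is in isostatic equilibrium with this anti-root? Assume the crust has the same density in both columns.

2.92 km

Replacing a thickness d of crust by seawater at the top must be balanced by replacing crust with mantle at the base: d (ρ_c − ρ_w) = a (ρ_m − ρ_c).
d = a (ρ_m − ρ_c)/(ρ_c − ρ_w) = 12.4 km × 0.425/1.803 = 2.92 km.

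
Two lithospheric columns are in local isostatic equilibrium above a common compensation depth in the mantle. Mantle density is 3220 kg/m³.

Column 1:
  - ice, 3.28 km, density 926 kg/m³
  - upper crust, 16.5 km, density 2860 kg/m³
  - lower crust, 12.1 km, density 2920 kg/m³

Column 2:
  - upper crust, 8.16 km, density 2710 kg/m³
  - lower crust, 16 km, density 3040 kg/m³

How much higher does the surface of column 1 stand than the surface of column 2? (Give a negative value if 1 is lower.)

3.12 km

For any compensation level in the mantle, the mantle terms cancel and isostasy reduces to e = (Σt_1 − Σt_2) − (Σ(ρt)_1 − Σ(ρt)_2) / ρ_m.
Σt_1 = 31.88 km; Σt_2 = 24.16 km; Σ(ρt)_1 = 85559.28; Σ(ρt)_2 = 70753.6 (in km·kg/m³).
e = (31.88 − 24.16) − (85559.28 − 70753.6) / 3220 = 3.12 km.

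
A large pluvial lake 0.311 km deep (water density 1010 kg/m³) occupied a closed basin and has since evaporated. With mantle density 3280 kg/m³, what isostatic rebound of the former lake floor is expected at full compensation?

u = d ρ_w/ρ_m = 0.311 km × 1010/3280 = 0.0958 km.

0.0958 km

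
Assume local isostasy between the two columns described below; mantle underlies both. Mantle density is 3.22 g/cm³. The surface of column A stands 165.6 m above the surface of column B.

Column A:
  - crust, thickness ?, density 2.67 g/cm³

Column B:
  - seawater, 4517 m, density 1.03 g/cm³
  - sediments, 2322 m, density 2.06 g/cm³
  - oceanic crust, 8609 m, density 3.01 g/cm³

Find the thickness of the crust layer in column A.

Take the compensation level at the base of the deeper column (depth z_c below the surface of column A) and equate Σ ρ_i t_i down to z_c; mantle fills any gap and the z_c terms cancel.
Column A: x×2.67 + (z_c − 0 − x)×3.22
Column B: 165.6×0 + 4517×1.03 + 2322×2.06 + 8609×3.01 + (z_c − 165.6 − 15448)×3.22
The z_c×3.22 term appears on both sides and cancels. Collect the known terms of each column as K = Σ(ρt)_known − 3.22 × (depth of known layers): K_A = 0 − 3.22×0 = 0; K_B = 35348.92 − 3.22×(165.6 + 15448) = −14926.872.
Balance: K_A − x×(3.22 − 2.67) = K_B, so x = (K_A − K_B)/(3.22 − 2.67) = 14926.9/0.55 = 27100 m.

27100 m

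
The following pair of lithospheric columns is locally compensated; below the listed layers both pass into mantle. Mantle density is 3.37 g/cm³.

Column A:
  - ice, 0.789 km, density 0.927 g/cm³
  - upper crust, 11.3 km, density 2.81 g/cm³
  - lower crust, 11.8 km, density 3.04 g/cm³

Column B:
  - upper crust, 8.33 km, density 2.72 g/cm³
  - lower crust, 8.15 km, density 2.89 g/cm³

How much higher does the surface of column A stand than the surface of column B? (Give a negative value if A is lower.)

0.838 km

For any compensation level in the mantle, the mantle terms cancel and isostasy reduces to e = (Σt_A − Σt_B) − (Σ(ρt)_A − Σ(ρt)_B) / ρ_m.
Σt_A = 23.889 km; Σt_B = 16.48 km; Σ(ρt)_A = 68.356403; Σ(ρt)_B = 46.2111 (in km·g/cm³).
e = (23.889 − 16.48) − (68.356403 − 46.2111) / 3.37 = 0.838 km.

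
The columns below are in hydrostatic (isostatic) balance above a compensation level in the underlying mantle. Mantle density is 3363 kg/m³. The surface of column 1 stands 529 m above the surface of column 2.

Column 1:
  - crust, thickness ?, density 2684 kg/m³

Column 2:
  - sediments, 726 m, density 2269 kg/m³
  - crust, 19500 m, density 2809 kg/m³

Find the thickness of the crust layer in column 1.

19700 m

Take the compensation level at the base of the deeper column (depth z_c below the surface of column 1) and equate Σ ρ_i t_i down to z_c; mantle fills any gap and the z_c terms cancel.
Column 1: x×2684 + (z_c − 0 − x)×3363
Column 2: 529×0 + 726×2269 + 19500×2809 + (z_c − 529 − 20226)×3363
The z_c×3363 term appears on both sides and cancels. Collect the known terms of each column as K = Σ(ρt)_known − 3363 × (depth of known layers): K_1 = 0 − 3363×0 = 0; K_2 = 56422794 − 3363×(529 + 20226) = −13376271.
Balance: K_1 − x×(3363 − 2684) = K_2, so x = (K_1 − K_2)/(3363 − 2684) = 13376300/679 = 19700 m.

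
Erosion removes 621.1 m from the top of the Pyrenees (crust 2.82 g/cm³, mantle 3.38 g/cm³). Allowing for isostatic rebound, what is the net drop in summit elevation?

103 m

Rebound u = e ρ_c/ρ_m = 621.1 m × 2.82/3.38 = 518.2 m.
Net surface drop = e − u = 621.1 m − 518.2 m = e (ρ_m − ρ_c)/ρ_m = 103 m.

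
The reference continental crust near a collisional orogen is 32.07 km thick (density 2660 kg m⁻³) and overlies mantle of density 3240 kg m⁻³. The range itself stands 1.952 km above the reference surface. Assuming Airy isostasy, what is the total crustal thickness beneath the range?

Root depth r = h ρ_c / (ρ_m − ρ_c) = 1.952 km × 2660 / 580 = 8.952 km.
Total thickness = T + h + r = 32.07 km + 1.952 km + 8.952 km = 43 km.

43 km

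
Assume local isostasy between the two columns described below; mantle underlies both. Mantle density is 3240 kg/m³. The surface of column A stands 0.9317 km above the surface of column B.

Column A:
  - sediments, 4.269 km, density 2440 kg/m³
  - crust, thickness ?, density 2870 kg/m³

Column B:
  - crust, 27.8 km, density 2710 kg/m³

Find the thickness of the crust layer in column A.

Take the compensation level at the base of the deeper column (depth z_c below the surface of column A) and equate Σ ρ_i t_i down to z_c; mantle fills any gap and the z_c terms cancel.
Column A: 4.269×2440 + x×2870 + (z_c − 4.269 − x)×3240
Column B: 0.9317×0 + 27.8×2710 + (z_c − 0.9317 − 27.8)×3240
The z_c×3240 term appears on both sides and cancels. Collect the known terms of each column as K = Σ(ρt)_known − 3240 × (depth of known layers): K_A = 10416.36 − 3240×4.269 = −3415.2; K_B = 75338 − 3240×(0.9317 + 27.8) = −17752.708.
Balance: K_A − x×(3240 − 2870) = K_B, so x = (K_A − K_B)/(3240 − 2870) = 14337.5/370 = 38.8 km.

38.8 km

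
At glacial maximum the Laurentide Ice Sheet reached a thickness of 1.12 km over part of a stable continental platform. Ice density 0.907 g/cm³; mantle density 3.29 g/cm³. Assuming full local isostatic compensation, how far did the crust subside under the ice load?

0.309 km

Equating mass per unit area of the two columns: the ice load ρ_ice t is balanced by mantle displaced below, ρ_m s.
s = t ρ_ice / ρ_m = 1.12 km × 0.907/3.29 = 0.309 km.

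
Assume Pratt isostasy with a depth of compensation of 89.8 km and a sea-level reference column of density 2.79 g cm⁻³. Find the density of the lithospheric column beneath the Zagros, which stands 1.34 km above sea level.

2.75 g cm⁻³

Pratt balance: ρ_ref D = ρ (D + h).
ρ = ρ_ref D/(D + h) = 2.79 × 89.8 km/(89.8 km + 1.34 km) = 2.75 g cm⁻³.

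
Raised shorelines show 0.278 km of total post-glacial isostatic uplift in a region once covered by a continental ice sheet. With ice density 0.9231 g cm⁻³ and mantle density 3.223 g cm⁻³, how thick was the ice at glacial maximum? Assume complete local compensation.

u = t ρ_ice/ρ_m → t = u ρ_m/ρ_ice = 0.278 km × 3.223/0.9231 = 0.971 km.

0.971 km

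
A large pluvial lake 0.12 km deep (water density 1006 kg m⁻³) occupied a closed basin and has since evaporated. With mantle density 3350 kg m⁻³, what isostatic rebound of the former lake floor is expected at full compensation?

u = d ρ_w/ρ_m = 0.12 km × 1006/3350 = 0.036 km.

0.036 km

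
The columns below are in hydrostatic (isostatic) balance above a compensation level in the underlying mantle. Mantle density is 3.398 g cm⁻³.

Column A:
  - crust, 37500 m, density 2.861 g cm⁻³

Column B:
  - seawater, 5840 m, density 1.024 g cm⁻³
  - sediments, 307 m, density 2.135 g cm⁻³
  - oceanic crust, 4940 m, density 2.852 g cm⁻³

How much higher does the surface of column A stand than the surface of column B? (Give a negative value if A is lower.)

938 m

For any compensation level in the mantle, the mantle terms cancel and isostasy reduces to e = (Σt_A − Σt_B) − (Σ(ρt)_A − Σ(ρt)_B) / ρ_m.
Σt_A = 37500 m; Σt_B = 11087 m; Σ(ρt)_A = 107287.5; Σ(ρt)_B = 20724.485 (in m·g cm⁻³).
e = (37500 − 11087) − (107287.5 − 20724.485) / 3.398 = 938 m.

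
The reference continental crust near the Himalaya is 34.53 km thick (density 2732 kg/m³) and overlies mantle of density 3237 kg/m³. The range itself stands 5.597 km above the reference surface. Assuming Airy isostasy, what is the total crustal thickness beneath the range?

Root depth r = h ρ_c / (ρ_m − ρ_c) = 5.597 km × 2732 / 505 = 30.28 km.
Total thickness = T + h + r = 34.53 km + 5.597 km + 30.28 km = 70.4 km.

70.4 km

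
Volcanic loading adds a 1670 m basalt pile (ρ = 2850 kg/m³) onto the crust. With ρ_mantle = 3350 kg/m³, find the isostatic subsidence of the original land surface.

Subaerial loading: s = t ρ_load / ρ_m.
s = 1670 m × 2850/3350 = 1420 m.

1420 m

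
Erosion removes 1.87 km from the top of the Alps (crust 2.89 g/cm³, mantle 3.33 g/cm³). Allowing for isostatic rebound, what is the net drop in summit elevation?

0.247 km

Rebound u = e ρ_c/ρ_m = 1.87 km × 2.89/3.33 = 1.623 km.
Net surface drop = e − u = 1.87 km − 1.623 km = e (ρ_m − ρ_c)/ρ_m = 0.247 km.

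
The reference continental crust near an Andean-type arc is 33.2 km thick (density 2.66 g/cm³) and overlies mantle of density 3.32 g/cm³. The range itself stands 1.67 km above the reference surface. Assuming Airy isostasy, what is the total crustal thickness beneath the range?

41.6 km

Root depth r = h ρ_c / (ρ_m − ρ_c) = 1.67 km × 2.66 / 0.66 = 6.731 km.
Total thickness = T + h + r = 33.2 km + 1.67 km + 6.731 km = 41.6 km.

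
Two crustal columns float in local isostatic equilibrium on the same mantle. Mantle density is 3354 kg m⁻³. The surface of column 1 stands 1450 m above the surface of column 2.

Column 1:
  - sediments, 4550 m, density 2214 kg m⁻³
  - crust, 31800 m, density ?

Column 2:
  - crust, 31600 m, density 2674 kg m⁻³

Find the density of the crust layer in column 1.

Take the compensation level at the base of the deeper column (depth z_c below the surface of column 1) and equate Σ ρ_i t_i down to z_c; mantle fills any gap and the z_c terms cancel.
Column 1: 4550×2214 + 31800×ρ + (z_c − 36350)×3354
Column 2: 1450×0 + 31600×2674 + (z_c − 1450 − 31600)×3354
The z_c×3354 term appears on both sides and cancels. Collect the known terms of each column as K = Σ(ρt)_known − 3354 × (depth of known layers): K_1 = 10073700 − 3354×36350 = −111844200; K_2 = 84498400 − 3354×(1450 + 31600) = −26351300.
Balance: K_1 + 31800×ρ = K_2, so ρ = (K_2 − K_1)/31800 = 85492900/31800 = 2690 kg m⁻³.

2690 kg m⁻³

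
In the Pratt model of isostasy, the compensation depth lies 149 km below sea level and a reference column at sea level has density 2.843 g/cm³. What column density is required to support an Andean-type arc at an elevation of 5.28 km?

Pratt balance: ρ_ref D = ρ (D + h).
ρ = ρ_ref D/(D + h) = 2.843 × 149 km/(149 km + 5.28 km) = 2.75 g/cm³.

2.75 g/cm³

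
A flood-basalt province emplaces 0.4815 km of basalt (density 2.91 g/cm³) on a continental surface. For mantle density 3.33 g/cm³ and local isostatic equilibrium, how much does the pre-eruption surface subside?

Subaerial loading: s = t ρ_load / ρ_m.
s = 0.4815 km × 2.91/3.33 = 0.421 km.

0.421 km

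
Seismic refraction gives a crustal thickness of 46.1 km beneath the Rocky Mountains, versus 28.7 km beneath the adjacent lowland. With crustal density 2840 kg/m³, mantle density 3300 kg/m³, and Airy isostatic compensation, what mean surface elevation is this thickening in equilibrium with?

Excess crust Δ = 46.1 km − 28.7 km = 17.4 km, split between elevation h and root r with h + r = Δ.
Airy balance ρ_c h = (ρ_m − ρ_c) r gives r = h ρ_c/(ρ_m − ρ_c), so h (1 + ρ_c/(ρ_m − ρ_c)) = Δ, i.e. h = Δ (ρ_m − ρ_c)/ρ_m.
h = 17.4 km × 460/3300 = 2.43 km.

2.43 km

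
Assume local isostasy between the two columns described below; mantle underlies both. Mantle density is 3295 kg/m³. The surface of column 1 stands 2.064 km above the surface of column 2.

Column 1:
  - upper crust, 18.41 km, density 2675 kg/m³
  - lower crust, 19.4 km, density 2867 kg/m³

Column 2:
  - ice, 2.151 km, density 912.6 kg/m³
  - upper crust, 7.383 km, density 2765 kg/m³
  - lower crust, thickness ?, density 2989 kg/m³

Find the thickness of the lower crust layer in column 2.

Take the compensation level at the base of the deeper column (depth z_c below the surface of column 1) and equate Σ ρ_i t_i down to z_c; mantle fills any gap and the z_c terms cancel.
Column 1: 18.41×2675 + 19.4×2867 + (z_c − 37.81)×3295
Column 2: 2.064×0 + 2.151×912.6 + 7.383×2765 + x×2989 + (z_c − 2.064 − 9.534 − x)×3295
The z_c×3295 term appears on both sides and cancels. Collect the known terms of each column as K = Σ(ρt)_known − 3295 × (depth of known layers): K_1 = 104866.55 − 3295×37.81 = −19717.4; K_2 = 22376.9976 − 3295×(2.064 + 9.534) = −15838.4124.
Balance: K_1 = K_2 − x×(3295 − 2989), so x = (K_2 − K_1)/(3295 − 2989) = 3878.99/306 = 12.7 km.

12.7 km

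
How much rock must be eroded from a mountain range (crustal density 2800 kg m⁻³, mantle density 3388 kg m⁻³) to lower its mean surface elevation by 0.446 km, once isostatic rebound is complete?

Net drop Δ = e − u = e − e ρ_c/ρ_m = e (ρ_m − ρ_c)/ρ_m.
e = Δ ρ_m/(ρ_m − ρ_c) = 0.446 km × 3388/588 = 2.57 km.

2.57 km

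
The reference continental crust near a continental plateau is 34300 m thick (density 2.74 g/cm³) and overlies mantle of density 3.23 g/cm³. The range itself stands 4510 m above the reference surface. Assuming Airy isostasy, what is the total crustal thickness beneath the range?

64000 m

Root depth r = h ρ_c / (ρ_m − ρ_c) = 4510 m × 2.74 / 0.49 = 25220 m.
Total thickness = T + h + r = 34300 m + 4510 m + 25220 m = 64000 m.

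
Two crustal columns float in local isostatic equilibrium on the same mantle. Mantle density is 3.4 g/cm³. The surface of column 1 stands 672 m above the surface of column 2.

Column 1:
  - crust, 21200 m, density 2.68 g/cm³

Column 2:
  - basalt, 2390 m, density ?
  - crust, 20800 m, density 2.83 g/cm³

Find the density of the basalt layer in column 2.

Take the compensation level at the base of the deeper column (depth z_c below the surface of column 1) and equate Σ ρ_i t_i down to z_c; mantle fills any gap and the z_c terms cancel.
Column 1: 21200×2.68 + (z_c − 21200)×3.4
Column 2: 672×0 + 2390×ρ + 20800×2.83 + (z_c − 672 − 23190)×3.4
The z_c×3.4 term appears on both sides and cancels. Collect the known terms of each column as K = Σ(ρt)_known − 3.4 × (depth of known layers): K_1 = 56816 − 3.4×21200 = −15264; K_2 = 58864 − 3.4×(672 + 23190) = −22266.8.
Balance: K_1 = K_2 + 2390×ρ, so ρ = (K_1 − K_2)/2390 = 7002.8/2390 = 2.93 g/cm³.

2.93 g/cm³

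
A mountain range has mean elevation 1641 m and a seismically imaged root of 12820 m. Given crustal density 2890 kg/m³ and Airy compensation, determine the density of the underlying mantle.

Airy balance: ρ_c h = (ρ_m − ρ_c) r → ρ_m = ρ_c (1 + h/r).
ρ_m = 2890 × (1 + 1641 m/12820 m) = 3260 kg/m³.

3260 kg/m³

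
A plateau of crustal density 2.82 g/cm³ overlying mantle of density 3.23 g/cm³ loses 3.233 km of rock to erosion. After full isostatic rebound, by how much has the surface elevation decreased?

0.41 km

Rebound u = e ρ_c/ρ_m = 3.233 km × 2.82/3.23 = 2.823 km.
Net surface drop = e − u = 3.233 km − 2.823 km = e (ρ_m − ρ_c)/ρ_m = 0.41 km.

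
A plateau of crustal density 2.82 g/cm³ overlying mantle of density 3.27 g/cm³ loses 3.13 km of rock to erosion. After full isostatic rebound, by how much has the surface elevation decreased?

0.431 km

Rebound u = e ρ_c/ρ_m = 3.13 km × 2.82/3.27 = 2.699 km.
Net surface drop = e − u = 3.13 km − 2.699 km = e (ρ_m − ρ_c)/ρ_m = 0.431 km.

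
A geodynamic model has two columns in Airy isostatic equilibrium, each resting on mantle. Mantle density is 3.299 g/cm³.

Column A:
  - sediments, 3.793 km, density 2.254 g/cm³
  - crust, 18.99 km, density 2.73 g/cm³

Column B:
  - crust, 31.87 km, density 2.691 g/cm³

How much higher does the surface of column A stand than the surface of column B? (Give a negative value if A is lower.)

For any compensation level in the mantle, the mantle terms cancel and isostasy reduces to e = (Σt_A − Σt_B) − (Σ(ρt)_A − Σ(ρt)_B) / ρ_m.
Σt_A = 22.783 km; Σt_B = 31.87 km; Σ(ρt)_A = 60.392122; Σ(ρt)_B = 85.76217 (in km·g/cm³).
e = (22.783 − 31.87) − (60.392122 − 85.76217) / 3.299 = −1.4 km.

−1.4 km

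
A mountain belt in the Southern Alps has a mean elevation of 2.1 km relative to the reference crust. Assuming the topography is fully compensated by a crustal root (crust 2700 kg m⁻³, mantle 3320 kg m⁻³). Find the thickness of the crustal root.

Equating mass per unit area of the two columns: the weight of the topography is balanced by the buoyancy of the root, ρ_c h = (ρ_m − ρ_c) r.
r = h · ρ_c / (ρ_m − ρ_c) = 2.1 km × 2700 / (3320 − 2700) = 9.15 km.

9.15 km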